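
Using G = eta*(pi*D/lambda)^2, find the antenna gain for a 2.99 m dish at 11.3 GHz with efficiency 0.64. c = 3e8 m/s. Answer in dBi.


lambda = c/f = 3e8 / 1.13e+10 = 0.02654867 m
G = eta*(pi*D/lambda)^2 = 0.64*(pi*2.99/0.02654867)^2
G = 80119.1759 (linear)
G = 10*log10(80119.1759) = 49.0374 dBi

49.0374 dBi


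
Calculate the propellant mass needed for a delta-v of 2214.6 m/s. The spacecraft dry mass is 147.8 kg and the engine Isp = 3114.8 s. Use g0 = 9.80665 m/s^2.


ve = Isp * g0 = 3114.8 * 9.80665 = 30545.753420 m/s
mass ratio = exp(dv/ve) = exp(2214.6/30545.753420) = 1.07519396
m_prop = m_dry * (mr - 1) = 147.8 * (1.07519396 - 1)
m_prop = 11.1137 kg

11.1137 kg


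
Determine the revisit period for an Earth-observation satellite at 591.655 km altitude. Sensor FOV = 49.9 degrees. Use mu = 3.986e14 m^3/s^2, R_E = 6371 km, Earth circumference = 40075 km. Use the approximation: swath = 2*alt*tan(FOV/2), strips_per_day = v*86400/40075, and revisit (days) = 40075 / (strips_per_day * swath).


swath = 2*591.655*tan(0.4354596) = 550.5299 km
v = sqrt(mu/r) = 7566.2591 m/s = 7.5663 km/s
strips/day = v*86400/40075 = 7.5663*86400/40075 = 16.3125
coverage/day = strips * swath = 16.3125 * 550.5299 = 8980.5368 km
revisit = 40075 / 8980.5368 = 4.4624 days

4.4624 days


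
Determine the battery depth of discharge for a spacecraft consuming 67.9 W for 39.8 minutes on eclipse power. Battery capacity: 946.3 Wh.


E_used = P * t / 60 = 67.9 * 39.8 / 60 = 45.0403 Wh
DOD = E_used / E_total * 100 = 45.0403 / 946.3 * 100
DOD = 4.7596 %

4.7596 %


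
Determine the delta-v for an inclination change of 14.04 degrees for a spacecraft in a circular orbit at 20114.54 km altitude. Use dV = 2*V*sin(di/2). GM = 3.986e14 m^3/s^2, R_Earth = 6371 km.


r = 26485.5400 km = 2.648554e+07 m
V = sqrt(mu/r) = 3879.3970 m/s
di = 14.04 deg = 0.2450442 rad
dV = 2*V*sin(di/2) = 2*3879.3970*sin(0.1225221)
dV = 948.2472 m/s = 0.9482472 km/s

0.9482 km/s


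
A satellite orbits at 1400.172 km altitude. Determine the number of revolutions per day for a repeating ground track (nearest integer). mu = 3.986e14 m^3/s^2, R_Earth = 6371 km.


r = 7.771172e+06 m
T = 2*pi*sqrt(r^3/mu) = 6817.7489 s = 113.6291 min
revs/day = 1440 / 113.6291 = 12.6728
Rounded: 13 revolutions per day

13 revolutions per day


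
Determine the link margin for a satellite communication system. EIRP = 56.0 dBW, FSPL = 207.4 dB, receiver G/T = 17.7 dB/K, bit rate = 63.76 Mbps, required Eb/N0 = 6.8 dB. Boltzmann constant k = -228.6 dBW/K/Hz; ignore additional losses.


C/N0 = EIRP - FSPL + G/T - k = 56.0 - 207.4 + 17.7 - (-228.6)
C/N0 = 94.9000 dB-Hz
R_b = 63.76 Mbps = 6.376e+07 bps -> 10*log10(R_b) = 78.0455 dB-Hz
Eb/N0 = C/N0 - 10*log10(R_b) = 94.9000 - 78.0455 = 16.8545 dB
Margin = Eb/N0 - Eb/N0_req = 16.8545 - 6.8 = 10.0545 dB (link closes)

10.0545 dB


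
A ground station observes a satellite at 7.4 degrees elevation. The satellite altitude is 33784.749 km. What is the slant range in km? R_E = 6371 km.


h = 33784.749 km, el = 7.4 deg
d = -R_E*sin(el) + sqrt((R_E*sin(el))^2 + 2*R_E*h + h^2)
d = -6371.0000*sin(0.1291544) + sqrt((6371.0000*0.1287956)^2 + 2*6371.0000*33784.749 + 33784.749^2)
d = 38835.0589 km

38835.0589 km


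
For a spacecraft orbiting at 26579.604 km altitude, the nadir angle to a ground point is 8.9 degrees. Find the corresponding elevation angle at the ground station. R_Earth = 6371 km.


r = R_E + alt = 32950.6040 km
Law of sines in the satellite / Earth-center / ground-point triangle:
  sin(nadir)/R_E = sin(90 + el)/r  =>  cos(el) = (r/R_E)*sin(nadir)
cos(el) = (32950.6040 / 6371.0000) * sin(8.9 deg) = 0.8001571
el = arccos(0.8001571) = 36.8549 deg
(Earth-central angle = 90 - nadir - el = 44.2451 deg)

36.8549 degrees


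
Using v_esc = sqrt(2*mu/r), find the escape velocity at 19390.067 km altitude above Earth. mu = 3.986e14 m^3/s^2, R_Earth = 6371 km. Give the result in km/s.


r = 6371.0 + 19390.067 = 25761.0670 km = 2.5761067e+07 m
v_esc = sqrt(2*mu/r) = sqrt(2*3.986e14 / 2.5761067e+07)
v_esc = 5562.9060 m/s = 5.5629 km/s

5.5629 km/s


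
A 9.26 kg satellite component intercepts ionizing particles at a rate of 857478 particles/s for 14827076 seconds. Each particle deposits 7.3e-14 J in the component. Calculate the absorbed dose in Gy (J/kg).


Total energy deposited = rate * time * E_per
  = 857478 * 14827076 * 7.3e-14 = 0.9281141 J
Dose = E_total / mass = 0.9281141 / 9.26
Dose = 0.1002283 Gy

0.1002 Gy


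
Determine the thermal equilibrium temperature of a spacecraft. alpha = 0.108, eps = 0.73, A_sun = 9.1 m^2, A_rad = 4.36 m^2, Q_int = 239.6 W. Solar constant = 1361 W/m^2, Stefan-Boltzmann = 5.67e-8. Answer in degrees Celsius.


Numerator = alpha*S*A_sun + Q_int = 0.108*1361*9.1 + 239.6 = 1577.1908 W
Denominator = eps*sigma*A_rad = 0.73*5.67e-8*4.36 = 1.8046476e-07 W/K^4
T^4 = 8.7396054e+09 K^4
T = 305.7546 K = 32.6046 C

32.6046 degrees Celsius


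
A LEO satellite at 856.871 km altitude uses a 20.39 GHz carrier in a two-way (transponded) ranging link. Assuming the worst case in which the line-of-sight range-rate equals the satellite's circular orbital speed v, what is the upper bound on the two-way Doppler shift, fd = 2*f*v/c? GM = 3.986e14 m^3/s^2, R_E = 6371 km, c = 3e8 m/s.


r = 7.227871e+06 m
v = sqrt(mu/r) = 7426.1454 m/s (worst-case radial velocity)
f = 20.39 GHz = 2.039e+10 Hz
fd = 2*f*v/c = 2*2.039e+10*7426.1454/3.0e+08
fd = 1.0094607e+06 Hz

1.0095e+06 Hz


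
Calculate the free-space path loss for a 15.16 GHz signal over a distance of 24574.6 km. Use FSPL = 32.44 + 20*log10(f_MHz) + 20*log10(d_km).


f = 15.16 GHz = 15160.0000 MHz
d = 24574.6 km
FSPL = 32.44 + 20*log10(15160.0000) + 20*log10(24574.6)
FSPL = 32.44 + 83.6140 + 87.8097
FSPL = 203.8637 dB

203.8637 dB


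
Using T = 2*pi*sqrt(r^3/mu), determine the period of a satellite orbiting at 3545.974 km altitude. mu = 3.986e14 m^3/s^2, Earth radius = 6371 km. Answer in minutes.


r = 9916.9740 km = 9.916974e+06 m
T = 2*pi*sqrt(r^3/mu) = 2*pi*sqrt(9.7529843e+20 / 3.986e14)
T = 9828.3357 s = 163.8056 min

163.8056 minutes


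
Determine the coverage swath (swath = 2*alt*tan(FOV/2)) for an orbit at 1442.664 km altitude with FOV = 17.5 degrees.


FOV = 17.5 deg = 0.3054326 rad
swath = 2 * alt * tan(FOV/2) = 2 * 1442.664 * tan(0.1527163)
swath = 2 * 1442.664 * 0.1539147
swath = 444.0945 km

444.0945 km


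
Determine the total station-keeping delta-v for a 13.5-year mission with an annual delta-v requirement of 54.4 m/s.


dV = rate * years = 54.4 * 13.5
dV = 734.4000 m/s

734.4000 m/s


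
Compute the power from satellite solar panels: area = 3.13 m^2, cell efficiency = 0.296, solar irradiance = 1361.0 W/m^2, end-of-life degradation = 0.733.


P = area * eta * S * degradation
P = 3.13 * 0.296 * 1361.0 * 0.733
P = 924.2685 W

924.2685 W


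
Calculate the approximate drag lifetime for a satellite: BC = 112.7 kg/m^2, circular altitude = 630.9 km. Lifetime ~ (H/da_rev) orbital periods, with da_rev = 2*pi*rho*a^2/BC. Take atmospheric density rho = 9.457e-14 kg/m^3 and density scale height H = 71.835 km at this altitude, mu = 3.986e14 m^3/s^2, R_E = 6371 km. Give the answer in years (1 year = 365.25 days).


a = R_E + alt = 7001.9000 km = 7.0019e+06 m
da_rev = 2*pi*rho*a^2/BC = 2*pi*9.457e-14*(7.0019e+06)^2/112.7 = 0.258488454 m per revolution
N = H/da_rev = 71835.0000 m / 0.258488454 m = 277904.0954 revolutions
P = 2*pi*sqrt(a^3/mu) = 5830.8931 s
lifetime = N*P = 277904.0954 * 5830.8931 = 1.6204291e+09 s = 18754.9660 days
years = 18754.9660 / 365.25 = 51.3483 years

51.3483 years


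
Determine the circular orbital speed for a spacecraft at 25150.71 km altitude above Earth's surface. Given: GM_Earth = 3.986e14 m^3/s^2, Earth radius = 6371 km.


r = R_E + alt = 6371.0 + 25150.71 = 31521.7100 km = 3.152171e+07 m
v = sqrt(mu/r) = sqrt(3.986e14 / 3.152171e+07) = 3556.0165 m/s = 3.5560 km/s

3.5560 km/s


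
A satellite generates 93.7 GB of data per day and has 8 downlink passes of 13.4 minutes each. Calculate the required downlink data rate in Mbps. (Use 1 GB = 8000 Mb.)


total contact time = 8 * 13.4 * 60 = 6432.0000 s
data = 93.7 GB = 749600.0000 Mb
rate = 749600.0000 / 6432.0000 = 116.5423 Mbps

116.5423 Mbps


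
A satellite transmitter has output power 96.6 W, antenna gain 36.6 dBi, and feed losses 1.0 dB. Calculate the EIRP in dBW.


Pt = 96.6 W = 19.8498 dBW
EIRP = Pt_dBW + Gt - losses = 19.8498 + 36.6 - 1.0 = 55.4498 dBW

55.4498 dBW


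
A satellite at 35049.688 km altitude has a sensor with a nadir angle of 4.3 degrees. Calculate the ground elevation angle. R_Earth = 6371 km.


r = R_E + alt = 41420.6880 km
Law of sines in the satellite / Earth-center / ground-point triangle:
  sin(nadir)/R_E = sin(90 + el)/r  =>  cos(el) = (r/R_E)*sin(nadir)
cos(el) = (41420.6880 / 6371.0000) * sin(4.3 deg) = 0.4874699
el = arccos(0.4874699) = 60.8256 deg
(Earth-central angle = 90 - nadir - el = 24.8744 deg)

60.8256 degrees


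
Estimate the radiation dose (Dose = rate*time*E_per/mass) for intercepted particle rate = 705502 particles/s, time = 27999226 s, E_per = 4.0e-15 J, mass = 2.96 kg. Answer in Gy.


Total energy deposited = rate * time * E_per
  = 705502 * 27999226 * 4.0e-15 = 0.07901404 J
Dose = E_total / mass = 0.07901404 / 2.96
Dose = 0.02669393 Gy

0.0267 Gy


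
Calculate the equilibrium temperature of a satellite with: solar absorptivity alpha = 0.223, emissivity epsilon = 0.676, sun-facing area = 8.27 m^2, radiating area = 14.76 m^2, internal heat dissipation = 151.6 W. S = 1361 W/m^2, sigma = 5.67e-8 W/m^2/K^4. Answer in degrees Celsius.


Numerator = alpha*S*A_sun + Q_int = 0.223*1361*8.27 + 151.6 = 2661.5698 W
Denominator = eps*sigma*A_rad = 0.676*5.67e-8*14.76 = 5.6573899e-07 W/K^4
T^4 = 4.7045897e+09 K^4
T = 261.8969 K = -11.2531 C

-11.2531 degrees Celsius


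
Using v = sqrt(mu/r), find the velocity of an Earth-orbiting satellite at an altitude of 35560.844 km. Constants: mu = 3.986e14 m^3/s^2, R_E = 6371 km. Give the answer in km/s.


r = R_E + alt = 6371.0 + 35560.844 = 41931.8440 km = 4.1931844e+07 m
v = sqrt(mu/r) = sqrt(3.986e14 / 4.1931844e+07) = 3083.1643 m/s = 3.0832 km/s

3.0832 km/s


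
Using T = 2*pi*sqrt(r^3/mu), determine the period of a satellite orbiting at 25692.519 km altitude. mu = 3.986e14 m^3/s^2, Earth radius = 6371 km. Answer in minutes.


r = 32063.5190 km = 3.2063519e+07 m
T = 2*pi*sqrt(r^3/mu) = 2*pi*sqrt(3.2963518e+22 / 3.986e14)
T = 57138.3899 s = 952.3065 min

952.3065 minutes


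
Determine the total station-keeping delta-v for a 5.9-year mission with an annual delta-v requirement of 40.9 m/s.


dV = rate * years = 40.9 * 5.9
dV = 241.3100 m/s

241.3100 m/s


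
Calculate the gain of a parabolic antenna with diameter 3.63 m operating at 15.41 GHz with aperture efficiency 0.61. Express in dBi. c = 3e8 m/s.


lambda = c/f = 3e8 / 1.541e+10 = 0.01946788 m
G = eta*(pi*D/lambda)^2 = 0.61*(pi*3.63/0.01946788)^2
G = 209317.5286 (linear)
G = 10*log10(209317.5286) = 53.2081 dBi

53.2081 dBi


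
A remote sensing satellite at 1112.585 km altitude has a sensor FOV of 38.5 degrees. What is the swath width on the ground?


FOV = 38.5 deg = 0.6719518 rad
swath = 2 * alt * tan(FOV/2) = 2 * 1112.585 * tan(0.3359759)
swath = 2 * 1112.585 * 0.3492156
swath = 777.0642 km

777.0642 km


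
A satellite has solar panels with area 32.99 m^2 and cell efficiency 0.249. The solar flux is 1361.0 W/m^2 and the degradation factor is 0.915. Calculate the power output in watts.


P = area * eta * S * degradation
P = 32.99 * 0.249 * 1361.0 * 0.915
P = 10229.6525 W

10229.6525 W


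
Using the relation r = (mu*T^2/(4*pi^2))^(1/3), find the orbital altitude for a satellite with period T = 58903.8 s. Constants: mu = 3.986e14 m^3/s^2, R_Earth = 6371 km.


T = 58903.8 s
r = (mu*T^2/(4*pi^2))^(1/3) = (3.986e14 * 58903.8^2 / (4*pi^2))^(1/3)
r = 3.272061e+07 m = 32720.6102 km
alt = r - R_E = 32720.6102 - 6371 = 26349.6102 km

26349.6102 km


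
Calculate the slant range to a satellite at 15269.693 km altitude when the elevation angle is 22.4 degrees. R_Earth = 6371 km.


h = 15269.693 km, el = 22.4 deg
d = -R_E*sin(el) + sqrt((R_E*sin(el))^2 + 2*R_E*h + h^2)
d = -6371.0000*sin(0.3909538) + sqrt((6371.0000*0.3810704)^2 + 2*6371.0000*15269.693 + 15269.693^2)
d = 18395.8449 km

18395.8449 km


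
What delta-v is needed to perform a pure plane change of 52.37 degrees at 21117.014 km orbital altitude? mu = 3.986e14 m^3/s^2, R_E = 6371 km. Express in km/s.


r = 27488.0140 km = 2.7488014e+07 m
V = sqrt(mu/r) = 3808.0002 m/s
di = 52.37 deg = 0.9140289 rad
dV = 2*V*sin(di/2) = 2*3808.0002*sin(0.4570145)
dV = 3360.7196 m/s = 3.3607 km/s

3.3607 km/s


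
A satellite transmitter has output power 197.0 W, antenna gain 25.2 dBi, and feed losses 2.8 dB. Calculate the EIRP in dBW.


Pt = 197.0 W = 22.9447 dBW
EIRP = Pt_dBW + Gt - losses = 22.9447 + 25.2 - 2.8 = 45.3447 dBW

45.3447 dBW


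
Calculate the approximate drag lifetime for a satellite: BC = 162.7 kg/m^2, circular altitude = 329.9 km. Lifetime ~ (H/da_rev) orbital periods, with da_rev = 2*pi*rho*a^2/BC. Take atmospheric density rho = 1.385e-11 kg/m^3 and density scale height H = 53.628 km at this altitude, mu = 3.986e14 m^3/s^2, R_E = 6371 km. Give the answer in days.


a = R_E + alt = 6700.9000 km = 6.7009e+06 m
da_rev = 2*pi*rho*a^2/BC = 2*pi*1.385e-11*(6.7009e+06)^2/162.7 = 24.016425 m per revolution
N = H/da_rev = 53628.0000 m / 24.016425 m = 2232.9718 revolutions
P = 2*pi*sqrt(a^3/mu) = 5458.9728 s
lifetime = N*P = 2232.9718 * 5458.9728 = 1.2189732e+07 s = 141.0849 days

141.0849 days


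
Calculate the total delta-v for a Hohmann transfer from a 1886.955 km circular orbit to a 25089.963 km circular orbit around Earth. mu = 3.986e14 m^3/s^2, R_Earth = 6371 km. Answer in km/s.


r1 = 8257.9550 km = 8.257955e+06 m
r2 = 31460.9630 km = 3.1460963e+07 m
dv1 = sqrt(mu/r1)*(sqrt(2*r2/(r1+r2)) - 1) = 1796.9328 m/s
dv2 = sqrt(mu/r2)*(1 - sqrt(2*r1/(r1+r2))) = 1264.1705 m/s
total dv = |dv1| + |dv2| = 1796.9328 + 1264.1705 = 3061.1032 m/s = 3.0611 km/s

3.0611 km/s


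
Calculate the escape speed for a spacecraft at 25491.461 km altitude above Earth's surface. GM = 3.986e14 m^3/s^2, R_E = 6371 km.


r = 6371.0 + 25491.461 = 31862.4610 km = 3.1862461e+07 m
v_esc = sqrt(2*mu/r) = sqrt(2*3.986e14 / 3.1862461e+07)
v_esc = 5002.0034 m/s = 5.0020 km/s

5.0020 km/s


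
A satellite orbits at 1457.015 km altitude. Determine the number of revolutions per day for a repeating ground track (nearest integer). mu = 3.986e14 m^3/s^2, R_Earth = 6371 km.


r = 7.828015e+06 m
T = 2*pi*sqrt(r^3/mu) = 6892.6892 s = 114.8782 min
revs/day = 1440 / 114.8782 = 12.5350
Rounded: 13 revolutions per day

13 revolutions per day


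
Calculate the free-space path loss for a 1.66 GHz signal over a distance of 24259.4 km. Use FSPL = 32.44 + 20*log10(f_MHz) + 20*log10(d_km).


f = 1.66 GHz = 1660.0000 MHz
d = 24259.4 km
FSPL = 32.44 + 20*log10(1660.0000) + 20*log10(24259.4)
FSPL = 32.44 + 64.4022 + 87.6976
FSPL = 184.5398 dB

184.5398 dB


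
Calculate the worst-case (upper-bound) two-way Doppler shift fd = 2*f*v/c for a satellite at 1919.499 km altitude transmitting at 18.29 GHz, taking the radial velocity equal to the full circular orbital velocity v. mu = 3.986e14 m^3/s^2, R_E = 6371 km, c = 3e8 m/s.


r = 8.290499e+06 m
v = sqrt(mu/r) = 6933.9118 m/s (worst-case radial velocity)
f = 18.29 GHz = 1.829e+10 Hz
fd = 2*f*v/c = 2*1.829e+10*6933.9118/3.0e+08
fd = 845474.9758 Hz

845474.9758 Hz


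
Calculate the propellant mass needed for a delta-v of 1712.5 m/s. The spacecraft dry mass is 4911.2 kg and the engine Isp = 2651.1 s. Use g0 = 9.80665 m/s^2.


ve = Isp * g0 = 2651.1 * 9.80665 = 25998.409815 m/s
mass ratio = exp(dv/ve) = exp(1712.5/25998.409815) = 1.06808723
m_prop = m_dry * (mr - 1) = 4911.2 * (1.06808723 - 1)
m_prop = 334.3900 kg

334.3900 kg


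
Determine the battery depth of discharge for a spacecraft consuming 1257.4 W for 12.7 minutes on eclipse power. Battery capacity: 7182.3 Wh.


E_used = P * t / 60 = 1257.4 * 12.7 / 60 = 266.1497 Wh
DOD = E_used / E_total * 100 = 266.1497 / 7182.3 * 100
DOD = 3.7056 %

3.7056 %


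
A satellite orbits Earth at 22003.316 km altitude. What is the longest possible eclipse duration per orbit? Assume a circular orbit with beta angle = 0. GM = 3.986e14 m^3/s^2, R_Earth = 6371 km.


r = 28374.3160 km
T = 792.7716 min
Eclipse fraction = arcsin(R_E/r)/pi = arcsin(6371.0000/28374.3160)/pi
= arcsin(0.224534)/pi = 0.072086
Eclipse duration = 0.072086 * 792.7716 = 57.1477 min

57.1477 minutes


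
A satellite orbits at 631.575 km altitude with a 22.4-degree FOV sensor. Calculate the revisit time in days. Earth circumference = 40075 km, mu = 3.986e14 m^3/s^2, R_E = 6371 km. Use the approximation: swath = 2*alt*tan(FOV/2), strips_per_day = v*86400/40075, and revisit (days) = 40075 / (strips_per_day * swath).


swath = 2*631.575*tan(0.1954769) = 250.1104 km
v = sqrt(mu/r) = 7544.6616 m/s = 7.5447 km/s
strips/day = v*86400/40075 = 7.5447*86400/40075 = 16.2660
coverage/day = strips * swath = 16.2660 * 250.1104 = 4068.2889 km
revisit = 40075 / 4068.2889 = 9.8506 days

9.8506 days


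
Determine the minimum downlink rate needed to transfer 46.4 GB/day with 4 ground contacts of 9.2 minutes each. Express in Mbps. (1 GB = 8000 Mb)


total contact time = 4 * 9.2 * 60 = 2208.0000 s
data = 46.4 GB = 371200.0000 Mb
rate = 371200.0000 / 2208.0000 = 168.1159 Mbps

168.1159 Mbps


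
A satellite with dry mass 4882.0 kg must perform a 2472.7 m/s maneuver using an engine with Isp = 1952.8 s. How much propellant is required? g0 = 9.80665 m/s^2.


ve = Isp * g0 = 1952.8 * 9.80665 = 19150.426120 m/s
mass ratio = exp(dv/ve) = exp(2472.7/19150.426120) = 1.13782648
m_prop = m_dry * (mr - 1) = 4882.0 * (1.13782648 - 1)
m_prop = 672.8689 kg

672.8689 kg


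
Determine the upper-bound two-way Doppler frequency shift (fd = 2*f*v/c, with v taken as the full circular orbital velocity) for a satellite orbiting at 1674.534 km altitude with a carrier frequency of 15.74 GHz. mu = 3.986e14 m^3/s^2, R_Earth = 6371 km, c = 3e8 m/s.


r = 8.045534e+06 m
v = sqrt(mu/r) = 7038.6798 m/s (worst-case radial velocity)
f = 15.74 GHz = 1.574e+10 Hz
fd = 2*f*v/c = 2*1.574e+10*7038.6798/3.0e+08
fd = 738592.1354 Hz

738592.1354 Hz


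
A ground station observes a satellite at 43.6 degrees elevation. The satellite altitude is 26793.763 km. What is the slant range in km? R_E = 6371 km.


h = 26793.763 km, el = 43.6 deg
d = -R_E*sin(el) + sqrt((R_E*sin(el))^2 + 2*R_E*h + h^2)
d = -6371.0000*sin(0.7609636) + sqrt((6371.0000*0.6896195)^2 + 2*6371.0000*26793.763 + 26793.763^2)
d = 28448.7128 km

28448.7128 km


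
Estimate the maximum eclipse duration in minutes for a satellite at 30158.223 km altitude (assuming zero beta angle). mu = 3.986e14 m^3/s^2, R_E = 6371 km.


r = 36529.2230 km
T = 1158.0322 min
Eclipse fraction = arcsin(R_E/r)/pi = arcsin(6371.0000/36529.2230)/pi
= arcsin(0.1744083)/pi = 0.05580126
Eclipse duration = 0.05580126 * 1158.0322 = 64.6197 min

64.6197 minutes


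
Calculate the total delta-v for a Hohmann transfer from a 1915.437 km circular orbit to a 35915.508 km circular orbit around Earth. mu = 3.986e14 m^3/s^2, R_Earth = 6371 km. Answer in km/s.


r1 = 8286.4370 km = 8.286437e+06 m
r2 = 42286.5080 km = 4.2286508e+07 m
dv1 = sqrt(mu/r1)*(sqrt(2*r2/(r1+r2)) - 1) = 2033.3372 m/s
dv2 = sqrt(mu/r2)*(1 - sqrt(2*r1/(r1+r2))) = 1312.6582 m/s
total dv = |dv1| + |dv2| = 2033.3372 + 1312.6582 = 3345.9954 m/s = 3.3460 km/s

3.3460 km/s


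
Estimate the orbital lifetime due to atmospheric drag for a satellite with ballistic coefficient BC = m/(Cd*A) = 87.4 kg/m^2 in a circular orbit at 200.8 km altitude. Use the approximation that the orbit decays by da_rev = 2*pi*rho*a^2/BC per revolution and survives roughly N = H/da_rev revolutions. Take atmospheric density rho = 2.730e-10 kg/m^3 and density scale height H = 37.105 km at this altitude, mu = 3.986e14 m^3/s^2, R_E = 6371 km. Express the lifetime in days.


a = R_E + alt = 6571.8000 km = 6.5718e+06 m
da_rev = 2*pi*rho*a^2/BC = 2*pi*2.730e-10*(6.5718e+06)^2/87.4 = 847.617196 m per revolution
N = H/da_rev = 37105.0000 m / 847.617196 m = 43.7757 revolutions
P = 2*pi*sqrt(a^3/mu) = 5301.9756 s
lifetime = N*P = 43.7757 * 5301.9756 = 232097.4694 s = 2.6863 days

2.6863 days


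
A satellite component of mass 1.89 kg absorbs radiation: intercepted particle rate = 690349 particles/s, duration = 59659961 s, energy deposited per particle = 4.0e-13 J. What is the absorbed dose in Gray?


Total energy deposited = rate * time * E_per
  = 690349 * 59659961 * 4.0e-13 = 16.4745 J
Dose = E_total / mass = 16.4745 / 1.89
Dose = 8.7167 Gy

8.7167 Gy


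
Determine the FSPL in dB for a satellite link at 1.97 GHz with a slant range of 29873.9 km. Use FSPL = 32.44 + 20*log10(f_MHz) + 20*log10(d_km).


f = 1.97 GHz = 1970.0000 MHz
d = 29873.9 km
FSPL = 32.44 + 20*log10(1970.0000) + 20*log10(29873.9)
FSPL = 32.44 + 65.8893 + 89.5058
FSPL = 187.8352 dB

187.8352 dB


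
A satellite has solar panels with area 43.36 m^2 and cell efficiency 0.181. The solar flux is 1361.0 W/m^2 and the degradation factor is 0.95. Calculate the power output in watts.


P = area * eta * S * degradation
P = 43.36 * 0.181 * 1361.0 * 0.95
P = 10147.2785 W

10147.2785 W


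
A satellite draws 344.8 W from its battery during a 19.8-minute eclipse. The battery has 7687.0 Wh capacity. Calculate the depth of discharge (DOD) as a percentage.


E_used = P * t / 60 = 344.8 * 19.8 / 60 = 113.7840 Wh
DOD = E_used / E_total * 100 = 113.7840 / 7687.0 * 100
DOD = 1.4802 %

1.4802 %


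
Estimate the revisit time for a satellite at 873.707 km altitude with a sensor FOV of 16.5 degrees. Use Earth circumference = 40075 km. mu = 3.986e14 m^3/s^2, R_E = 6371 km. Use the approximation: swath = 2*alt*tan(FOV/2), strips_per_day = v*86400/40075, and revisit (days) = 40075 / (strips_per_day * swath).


swath = 2*873.707*tan(0.1439897) = 253.3630 km
v = sqrt(mu/r) = 7417.5116 m/s = 7.4175 km/s
strips/day = v*86400/40075 = 7.4175*86400/40075 = 15.9918
coverage/day = strips * swath = 15.9918 * 253.3630 = 4051.7402 km
revisit = 40075 / 4051.7402 = 9.8908 days

9.8908 days


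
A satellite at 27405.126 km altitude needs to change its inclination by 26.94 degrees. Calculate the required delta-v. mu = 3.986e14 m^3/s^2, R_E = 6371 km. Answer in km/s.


r = 33776.1260 km = 3.3776126e+07 m
V = sqrt(mu/r) = 3435.2926 m/s
di = 26.94 deg = 0.4701917 rad
dV = 2*V*sin(di/2) = 2*3435.2926*sin(0.2350959)
dV = 1600.4080 m/s = 1.6004 km/s

1.6004 km/s


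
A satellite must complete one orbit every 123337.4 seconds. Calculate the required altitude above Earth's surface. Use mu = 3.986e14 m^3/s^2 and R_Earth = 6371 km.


T = 123337.4 s
r = (mu*T^2/(4*pi^2))^(1/3) = (3.986e14 * 123337.4^2 / (4*pi^2))^(1/3)
r = 5.3553646e+07 m = 53553.6462 km
alt = r - R_E = 53553.6462 - 6371 = 47182.6462 km

47182.6462 km


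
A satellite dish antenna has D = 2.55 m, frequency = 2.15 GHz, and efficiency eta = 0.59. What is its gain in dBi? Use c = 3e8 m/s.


lambda = c/f = 3e8 / 2.15e+09 = 0.1395349 m
G = eta*(pi*D/lambda)^2 = 0.59*(pi*2.55/0.1395349)^2
G = 1944.7623 (linear)
G = 10*log10(1944.7623) = 32.8887 dBi

32.8887 dBi


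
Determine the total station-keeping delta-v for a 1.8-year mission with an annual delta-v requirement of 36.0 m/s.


dV = rate * years = 36.0 * 1.8
dV = 64.8000 m/s

64.8000 m/s


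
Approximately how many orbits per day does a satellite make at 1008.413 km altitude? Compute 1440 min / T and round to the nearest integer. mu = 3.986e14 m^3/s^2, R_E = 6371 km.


r = 7.379413e+06 m
T = 2*pi*sqrt(r^3/mu) = 6308.7591 s = 105.1460 min
revs/day = 1440 / 105.1460 = 13.6952
Rounded: 14 revolutions per day

14 revolutions per day


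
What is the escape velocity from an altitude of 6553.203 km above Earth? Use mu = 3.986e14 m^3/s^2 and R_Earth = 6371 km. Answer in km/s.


r = 6371.0 + 6553.203 = 12924.2030 km = 1.2924203e+07 m
v_esc = sqrt(2*mu/r) = sqrt(2*3.986e14 / 1.2924203e+07)
v_esc = 7853.8348 m/s = 7.8538 km/s

7.8538 km/s


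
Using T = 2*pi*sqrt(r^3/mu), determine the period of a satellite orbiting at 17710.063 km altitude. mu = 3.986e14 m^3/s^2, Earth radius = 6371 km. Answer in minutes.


r = 24081.0630 km = 2.4081063e+07 m
T = 2*pi*sqrt(r^3/mu) = 2*pi*sqrt(1.3964551e+22 / 3.986e14)
T = 37189.8736 s = 619.8312 min

619.8312 minutes


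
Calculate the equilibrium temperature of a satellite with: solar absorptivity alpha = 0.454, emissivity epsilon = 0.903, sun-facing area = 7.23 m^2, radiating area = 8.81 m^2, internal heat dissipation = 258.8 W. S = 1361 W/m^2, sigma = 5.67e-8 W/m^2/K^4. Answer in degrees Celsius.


Numerator = alpha*S*A_sun + Q_int = 0.454*1361*7.23 + 258.8 = 4726.1736 W
Denominator = eps*sigma*A_rad = 0.903*5.67e-8*8.81 = 4.5107288e-07 W/K^4
T^4 = 1.0477627e+10 K^4
T = 319.9379 K = 46.7879 C

46.7879 degrees Celsius


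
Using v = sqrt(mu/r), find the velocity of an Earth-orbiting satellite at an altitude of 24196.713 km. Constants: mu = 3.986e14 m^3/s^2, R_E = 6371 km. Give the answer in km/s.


r = R_E + alt = 6371.0 + 24196.713 = 30567.7130 km = 3.0567713e+07 m
v = sqrt(mu/r) = sqrt(3.986e14 / 3.0567713e+07) = 3611.0805 m/s = 3.6111 km/s

3.6111 km/s


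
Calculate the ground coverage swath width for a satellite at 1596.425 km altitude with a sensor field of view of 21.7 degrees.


FOV = 21.7 deg = 0.3787364 rad
swath = 2 * alt * tan(FOV/2) = 2 * 1596.425 * tan(0.1893682)
swath = 2 * 1596.425 * 0.1916648
swath = 611.9569 km

611.9569 km


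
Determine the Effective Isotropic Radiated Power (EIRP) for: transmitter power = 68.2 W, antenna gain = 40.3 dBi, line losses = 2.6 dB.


Pt = 68.2 W = 18.3378 dBW
EIRP = Pt_dBW + Gt - losses = 18.3378 + 40.3 - 2.6 = 56.0378 dBW

56.0378 dBW


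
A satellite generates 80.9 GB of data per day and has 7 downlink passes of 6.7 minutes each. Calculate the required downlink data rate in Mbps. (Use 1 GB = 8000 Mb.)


total contact time = 7 * 6.7 * 60 = 2814.0000 s
data = 80.9 GB = 647200.0000 Mb
rate = 647200.0000 / 2814.0000 = 229.9929 Mbps

229.9929 Mbps


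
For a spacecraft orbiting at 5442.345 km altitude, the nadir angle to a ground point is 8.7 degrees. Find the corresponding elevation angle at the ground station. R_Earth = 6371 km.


r = R_E + alt = 11813.3450 km
Law of sines in the satellite / Earth-center / ground-point triangle:
  sin(nadir)/R_E = sin(90 + el)/r  =>  cos(el) = (r/R_E)*sin(nadir)
cos(el) = (11813.3450 / 6371.0000) * sin(8.7 deg) = 0.2804734
el = arccos(0.2804734) = 73.7115 deg
(Earth-central angle = 90 - nadir - el = 7.5885 deg)

73.7115 degrees


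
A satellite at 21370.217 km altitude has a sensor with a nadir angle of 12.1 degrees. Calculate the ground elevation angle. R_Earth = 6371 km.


r = R_E + alt = 27741.2170 km
Law of sines in the satellite / Earth-center / ground-point triangle:
  sin(nadir)/R_E = sin(90 + el)/r  =>  cos(el) = (r/R_E)*sin(nadir)
cos(el) = (27741.2170 / 6371.0000) * sin(12.1 deg) = 0.9127412
el = arccos(0.9127412) = 24.1130 deg
(Earth-central angle = 90 - nadir - el = 53.7870 deg)

24.1130 degrees


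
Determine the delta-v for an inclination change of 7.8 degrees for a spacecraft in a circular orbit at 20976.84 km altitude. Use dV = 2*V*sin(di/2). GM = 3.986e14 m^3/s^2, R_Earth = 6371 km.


r = 27347.8400 km = 2.734784e+07 m
V = sqrt(mu/r) = 3817.7469 m/s
di = 7.8 deg = 0.1361357 rad
dV = 2*V*sin(di/2) = 2*3817.7469*sin(0.06806784)
dV = 519.3303 m/s = 0.5193303 km/s

0.5193 km/s


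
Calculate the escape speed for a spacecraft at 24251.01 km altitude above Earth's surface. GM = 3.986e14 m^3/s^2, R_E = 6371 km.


r = 6371.0 + 24251.01 = 30622.0100 km = 3.062201e+07 m
v_esc = sqrt(2*mu/r) = sqrt(2*3.986e14 / 3.062201e+07)
v_esc = 5102.3095 m/s = 5.1023 km/s

5.1023 km/s


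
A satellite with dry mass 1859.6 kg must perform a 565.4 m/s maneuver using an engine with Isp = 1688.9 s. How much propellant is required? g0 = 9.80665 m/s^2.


ve = Isp * g0 = 1688.9 * 9.80665 = 16562.451185 m/s
mass ratio = exp(dv/ve) = exp(565.4/16562.451185) = 1.03472683
m_prop = m_dry * (mr - 1) = 1859.6 * (1.03472683 - 1)
m_prop = 64.5780 kg

64.5780 kg


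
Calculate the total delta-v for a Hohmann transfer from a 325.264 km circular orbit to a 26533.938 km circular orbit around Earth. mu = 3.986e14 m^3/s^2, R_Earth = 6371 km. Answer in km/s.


r1 = 6696.2640 km = 6.696264e+06 m
r2 = 32904.9380 km = 3.2904938e+07 m
dv1 = sqrt(mu/r1)*(sqrt(2*r2/(r1+r2)) - 1) = 2230.5995 m/s
dv2 = sqrt(mu/r2)*(1 - sqrt(2*r1/(r1+r2))) = 1456.4498 m/s
total dv = |dv1| + |dv2| = 2230.5995 + 1456.4498 = 3687.0494 m/s = 3.6870 km/s

3.6870 km/s


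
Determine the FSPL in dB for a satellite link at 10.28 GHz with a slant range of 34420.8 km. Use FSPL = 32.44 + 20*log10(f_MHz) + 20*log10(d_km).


f = 10.28 GHz = 10280.0000 MHz
d = 34420.8 km
FSPL = 32.44 + 20*log10(10280.0000) + 20*log10(34420.8)
FSPL = 32.44 + 80.2399 + 90.7364
FSPL = 203.4163 dB

203.4163 dB


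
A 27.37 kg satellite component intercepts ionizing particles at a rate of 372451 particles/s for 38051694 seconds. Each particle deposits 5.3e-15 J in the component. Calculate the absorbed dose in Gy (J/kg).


Total energy deposited = rate * time * E_per
  = 372451 * 38051694 * 5.3e-15 = 0.07511367 J
Dose = E_total / mass = 0.07511367 / 27.37
Dose = 0.00274438 Gy

0.0027 Gy


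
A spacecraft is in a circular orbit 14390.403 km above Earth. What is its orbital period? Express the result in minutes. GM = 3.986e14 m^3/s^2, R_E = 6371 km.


r = 20761.4030 km = 2.0761403e+07 m
T = 2*pi*sqrt(r^3/mu) = 2*pi*sqrt(8.9489091e+21 / 3.986e14)
T = 29771.1951 s = 496.1866 min

496.1866 minutes


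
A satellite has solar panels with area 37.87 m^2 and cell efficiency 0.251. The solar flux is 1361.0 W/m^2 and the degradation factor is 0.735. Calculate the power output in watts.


P = area * eta * S * degradation
P = 37.87 * 0.251 * 1361.0 * 0.735
P = 9508.5543 W

9508.5543 W


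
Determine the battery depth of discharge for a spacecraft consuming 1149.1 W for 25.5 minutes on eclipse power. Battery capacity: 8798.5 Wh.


E_used = P * t / 60 = 1149.1 * 25.5 / 60 = 488.3675 Wh
DOD = E_used / E_total * 100 = 488.3675 / 8798.5 * 100
DOD = 5.5506 %

5.5506 %


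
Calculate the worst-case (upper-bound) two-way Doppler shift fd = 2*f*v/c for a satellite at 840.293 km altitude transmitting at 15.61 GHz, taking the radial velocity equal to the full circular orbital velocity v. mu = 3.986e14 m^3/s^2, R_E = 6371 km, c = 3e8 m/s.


r = 7.211293e+06 m
v = sqrt(mu/r) = 7434.6765 m/s (worst-case radial velocity)
f = 15.61 GHz = 1.561e+10 Hz
fd = 2*f*v/c = 2*1.561e+10*7434.6765/3.0e+08
fd = 773702.0016 Hz

773702.0016 Hz


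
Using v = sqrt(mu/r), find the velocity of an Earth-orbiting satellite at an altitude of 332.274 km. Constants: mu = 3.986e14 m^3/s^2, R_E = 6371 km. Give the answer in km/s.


r = R_E + alt = 6371.0 + 332.274 = 6703.2740 km = 6.703274e+06 m
v = sqrt(mu/r) = sqrt(3.986e14 / 6.703274e+06) = 7711.2567 m/s = 7.7113 km/s

7.7113 km/s


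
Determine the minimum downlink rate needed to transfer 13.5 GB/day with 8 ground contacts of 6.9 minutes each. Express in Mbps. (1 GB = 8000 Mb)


total contact time = 8 * 6.9 * 60 = 3312.0000 s
data = 13.5 GB = 108000.0000 Mb
rate = 108000.0000 / 3312.0000 = 32.6087 Mbps

32.6087 Mbps


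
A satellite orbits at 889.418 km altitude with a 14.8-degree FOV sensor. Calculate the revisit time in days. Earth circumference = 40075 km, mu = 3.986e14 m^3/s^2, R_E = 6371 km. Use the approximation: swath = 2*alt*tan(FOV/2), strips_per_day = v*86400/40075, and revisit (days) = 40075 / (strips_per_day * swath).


swath = 2*889.418*tan(0.1291544) = 231.0305 km
v = sqrt(mu/r) = 7409.4818 m/s = 7.4095 km/s
strips/day = v*86400/40075 = 7.4095*86400/40075 = 15.9745
coverage/day = strips * swath = 15.9745 * 231.0305 = 3690.6026 km
revisit = 40075 / 3690.6026 = 10.8587 days

10.8587 days


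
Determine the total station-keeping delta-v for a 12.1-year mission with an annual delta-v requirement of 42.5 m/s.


dV = rate * years = 42.5 * 12.1
dV = 514.2500 m/s

514.2500 m/s


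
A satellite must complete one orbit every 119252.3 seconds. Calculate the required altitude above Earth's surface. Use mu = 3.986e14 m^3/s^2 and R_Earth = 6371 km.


T = 119252.3 s
r = (mu*T^2/(4*pi^2))^(1/3) = (3.986e14 * 119252.3^2 / (4*pi^2))^(1/3)
r = 5.2364508e+07 m = 52364.5081 km
alt = r - R_E = 52364.5081 - 6371 = 45993.5081 km

45993.5081 km


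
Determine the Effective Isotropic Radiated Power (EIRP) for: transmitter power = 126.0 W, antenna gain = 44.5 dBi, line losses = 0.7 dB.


Pt = 126.0 W = 21.0037 dBW
EIRP = Pt_dBW + Gt - losses = 21.0037 + 44.5 - 0.7 = 64.8037 dBW

64.8037 dBW


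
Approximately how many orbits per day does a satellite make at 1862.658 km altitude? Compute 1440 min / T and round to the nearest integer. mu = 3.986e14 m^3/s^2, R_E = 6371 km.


r = 8.233658e+06 m
T = 2*pi*sqrt(r^3/mu) = 7435.3336 s = 123.9222 min
revs/day = 1440 / 123.9222 = 11.6202
Rounded: 12 revolutions per day

12 revolutions per day


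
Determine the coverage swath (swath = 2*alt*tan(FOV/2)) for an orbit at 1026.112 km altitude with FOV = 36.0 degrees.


FOV = 36.0 deg = 0.6283185 rad
swath = 2 * alt * tan(FOV/2) = 2 * 1026.112 * tan(0.3141593)
swath = 2 * 1026.112 * 0.3249197
swath = 666.8080 km

666.8080 km


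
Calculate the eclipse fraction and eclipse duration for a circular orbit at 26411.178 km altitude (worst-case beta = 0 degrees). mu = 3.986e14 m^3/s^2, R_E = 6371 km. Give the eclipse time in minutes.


r = 32782.1780 km
T = 984.5022 min
Eclipse fraction = arcsin(R_E/r)/pi = arcsin(6371.0000/32782.1780)/pi
= arcsin(0.1943434)/pi = 0.06225761
Eclipse duration = 0.06225761 * 984.5022 = 61.2928 min

61.2928 minutes


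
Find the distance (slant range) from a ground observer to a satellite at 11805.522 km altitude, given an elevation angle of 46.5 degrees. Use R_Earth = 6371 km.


h = 11805.522 km, el = 46.5 deg
d = -R_E*sin(el) + sqrt((R_E*sin(el))^2 + 2*R_E*h + h^2)
d = -6371.0000*sin(0.8115781) + sqrt((6371.0000*0.7253744)^2 + 2*6371.0000*11805.522 + 11805.522^2)
d = 13018.1773 km

13018.1773 km


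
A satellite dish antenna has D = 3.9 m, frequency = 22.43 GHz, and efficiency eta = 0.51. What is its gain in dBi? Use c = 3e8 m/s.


lambda = c/f = 3e8 / 2.243e+10 = 0.01337494 m
G = eta*(pi*D/lambda)^2 = 0.51*(pi*3.9/0.01337494)^2
G = 427971.8196 (linear)
G = 10*log10(427971.8196) = 56.3142 dBi

56.3142 dBi


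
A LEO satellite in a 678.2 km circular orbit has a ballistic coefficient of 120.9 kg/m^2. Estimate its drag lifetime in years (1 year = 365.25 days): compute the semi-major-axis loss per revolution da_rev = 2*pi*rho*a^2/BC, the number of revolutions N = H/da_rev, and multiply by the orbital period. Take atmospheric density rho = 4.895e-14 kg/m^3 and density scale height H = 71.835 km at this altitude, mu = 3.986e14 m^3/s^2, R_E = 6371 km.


a = R_E + alt = 7049.2000 km = 7.0492e+06 m
da_rev = 2*pi*rho*a^2/BC = 2*pi*4.895e-14*(7.0492e+06)^2/120.9 = 0.126411309 m per revolution
N = H/da_rev = 71835.0000 m / 0.126411309 m = 568264.0306 revolutions
P = 2*pi*sqrt(a^3/mu) = 5890.0770 s
lifetime = N*P = 568264.0306 * 5890.0770 = 3.3471189e+09 s = 38739.8018 days
years = 38739.8018 / 365.25 = 106.0638 years

106.0638 years


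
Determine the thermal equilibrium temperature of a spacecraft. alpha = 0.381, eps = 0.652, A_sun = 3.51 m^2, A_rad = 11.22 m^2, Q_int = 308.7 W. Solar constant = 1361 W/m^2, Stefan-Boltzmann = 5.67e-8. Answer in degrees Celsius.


Numerator = alpha*S*A_sun + Q_int = 0.381*1361*3.51 + 308.7 = 2128.7789 W
Denominator = eps*sigma*A_rad = 0.652*5.67e-8*11.22 = 4.1478545e-07 W/K^4
T^4 = 5.1322411e+09 K^4
T = 267.6559 K = -5.4941 C

-5.4941 degrees Celsius


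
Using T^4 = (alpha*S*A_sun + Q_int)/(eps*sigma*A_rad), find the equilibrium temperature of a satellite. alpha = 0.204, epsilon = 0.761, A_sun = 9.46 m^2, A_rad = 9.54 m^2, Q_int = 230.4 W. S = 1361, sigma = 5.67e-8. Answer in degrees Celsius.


Numerator = alpha*S*A_sun + Q_int = 0.204*1361*9.46 + 230.4 = 2856.9122 W
Denominator = eps*sigma*A_rad = 0.761*5.67e-8*9.54 = 4.116386e-07 W/K^4
T^4 = 6.940341e+09 K^4
T = 288.6325 K = 15.4825 C

15.4825 degrees Celsius


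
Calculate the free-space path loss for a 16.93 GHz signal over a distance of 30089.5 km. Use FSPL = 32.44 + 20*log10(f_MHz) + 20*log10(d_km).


f = 16.93 GHz = 16930.0000 MHz
d = 30089.5 km
FSPL = 32.44 + 20*log10(16930.0000) + 20*log10(30089.5)
FSPL = 32.44 + 84.5731 + 89.5683
FSPL = 206.5814 dB

206.5814 dB


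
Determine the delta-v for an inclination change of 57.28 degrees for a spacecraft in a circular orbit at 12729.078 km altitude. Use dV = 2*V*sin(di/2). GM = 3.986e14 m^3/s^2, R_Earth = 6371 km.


r = 19100.0780 km = 1.9100078e+07 m
V = sqrt(mu/r) = 4568.2628 m/s
di = 57.28 deg = 0.9997246 rad
dV = 2*V*sin(di/2) = 2*4568.2628*sin(0.4998623)
dV = 4379.1795 m/s = 4.3792 km/s

4.3792 km/s


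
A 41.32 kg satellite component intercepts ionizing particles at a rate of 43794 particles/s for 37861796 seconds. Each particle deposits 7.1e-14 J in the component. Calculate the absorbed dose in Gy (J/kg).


Total energy deposited = rate * time * E_per
  = 43794 * 37861796 * 7.1e-14 = 0.1177265 J
Dose = E_total / mass = 0.1177265 / 41.32
Dose = 0.00284914 Gy

0.0028 Gy


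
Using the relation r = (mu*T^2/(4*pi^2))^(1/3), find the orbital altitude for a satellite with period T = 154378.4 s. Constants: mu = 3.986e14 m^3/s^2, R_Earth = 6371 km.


T = 154378.4 s
r = (mu*T^2/(4*pi^2))^(1/3) = (3.986e14 * 154378.4^2 / (4*pi^2))^(1/3)
r = 6.219902e+07 m = 62199.0201 km
alt = r - R_E = 62199.0201 - 6371 = 55828.0201 km

55828.0201 km


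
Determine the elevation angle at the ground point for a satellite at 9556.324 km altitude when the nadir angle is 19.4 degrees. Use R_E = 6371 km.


r = R_E + alt = 15927.3240 km
Law of sines in the satellite / Earth-center / ground-point triangle:
  sin(nadir)/R_E = sin(90 + el)/r  =>  cos(el) = (r/R_E)*sin(nadir)
cos(el) = (15927.3240 / 6371.0000) * sin(19.4 deg) = 0.8303937
el = arccos(0.8303937) = 33.8608 deg
(Earth-central angle = 90 - nadir - el = 36.7392 deg)

33.8608 degrees


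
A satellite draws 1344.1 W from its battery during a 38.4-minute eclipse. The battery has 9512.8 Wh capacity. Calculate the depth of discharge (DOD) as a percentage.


E_used = P * t / 60 = 1344.1 * 38.4 / 60 = 860.2240 Wh
DOD = E_used / E_total * 100 = 860.2240 / 9512.8 * 100
DOD = 9.0428 %

9.0428 %


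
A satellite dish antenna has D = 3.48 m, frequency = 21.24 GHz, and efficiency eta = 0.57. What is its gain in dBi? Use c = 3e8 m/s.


lambda = c/f = 3e8 / 2.124e+10 = 0.01412429 m
G = eta*(pi*D/lambda)^2 = 0.57*(pi*3.48/0.01412429)^2
G = 341506.9955 (linear)
G = 10*log10(341506.9955) = 55.3340 dBi

55.3340 dBi


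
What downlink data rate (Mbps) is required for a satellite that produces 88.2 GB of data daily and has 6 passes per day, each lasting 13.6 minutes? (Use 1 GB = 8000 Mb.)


total contact time = 6 * 13.6 * 60 = 4896.0000 s
data = 88.2 GB = 705600.0000 Mb
rate = 705600.0000 / 4896.0000 = 144.1176 Mbps

144.1176 Mbps


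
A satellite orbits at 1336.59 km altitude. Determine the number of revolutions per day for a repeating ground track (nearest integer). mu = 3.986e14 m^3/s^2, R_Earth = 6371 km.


r = 7.70759e+06 m
T = 2*pi*sqrt(r^3/mu) = 6734.2483 s = 112.2375 min
revs/day = 1440 / 112.2375 = 12.8299
Rounded: 13 revolutions per day

13 revolutions per day


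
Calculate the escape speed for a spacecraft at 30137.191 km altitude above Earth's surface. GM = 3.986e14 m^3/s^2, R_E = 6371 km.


r = 6371.0 + 30137.191 = 36508.1910 km = 3.6508191e+07 m
v_esc = sqrt(2*mu/r) = sqrt(2*3.986e14 / 3.6508191e+07)
v_esc = 4672.9215 m/s = 4.6729 km/s

4.6729 km/s
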